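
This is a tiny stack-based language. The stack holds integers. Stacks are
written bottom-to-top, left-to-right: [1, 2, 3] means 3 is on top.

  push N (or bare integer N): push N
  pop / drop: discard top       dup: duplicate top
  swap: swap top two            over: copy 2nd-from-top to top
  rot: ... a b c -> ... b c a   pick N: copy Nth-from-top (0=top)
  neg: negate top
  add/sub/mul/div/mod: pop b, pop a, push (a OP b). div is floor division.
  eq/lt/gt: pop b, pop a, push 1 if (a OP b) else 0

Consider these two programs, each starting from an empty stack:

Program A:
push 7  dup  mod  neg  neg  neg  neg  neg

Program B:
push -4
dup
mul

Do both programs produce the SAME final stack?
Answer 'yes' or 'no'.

Answer: no

Derivation:
Program A trace:
  After 'push 7': [7]
  After 'dup': [7, 7]
  After 'mod': [0]
  After 'neg': [0]
  After 'neg': [0]
  After 'neg': [0]
  After 'neg': [0]
  After 'neg': [0]
Program A final stack: [0]

Program B trace:
  After 'push -4': [-4]
  After 'dup': [-4, -4]
  After 'mul': [16]
Program B final stack: [16]
Same: no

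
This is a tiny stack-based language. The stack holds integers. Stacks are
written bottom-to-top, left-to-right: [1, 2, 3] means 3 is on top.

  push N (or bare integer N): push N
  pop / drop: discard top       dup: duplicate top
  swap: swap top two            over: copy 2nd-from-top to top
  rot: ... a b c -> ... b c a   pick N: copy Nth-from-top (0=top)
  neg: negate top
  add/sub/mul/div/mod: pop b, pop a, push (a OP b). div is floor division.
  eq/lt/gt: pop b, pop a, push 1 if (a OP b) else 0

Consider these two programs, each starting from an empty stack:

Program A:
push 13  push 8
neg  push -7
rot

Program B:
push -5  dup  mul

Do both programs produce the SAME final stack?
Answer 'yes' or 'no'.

Answer: no

Derivation:
Program A trace:
  After 'push 13': [13]
  After 'push 8': [13, 8]
  After 'neg': [13, -8]
  After 'push -7': [13, -8, -7]
  After 'rot': [-8, -7, 13]
Program A final stack: [-8, -7, 13]

Program B trace:
  After 'push -5': [-5]
  After 'dup': [-5, -5]
  After 'mul': [25]
Program B final stack: [25]
Same: no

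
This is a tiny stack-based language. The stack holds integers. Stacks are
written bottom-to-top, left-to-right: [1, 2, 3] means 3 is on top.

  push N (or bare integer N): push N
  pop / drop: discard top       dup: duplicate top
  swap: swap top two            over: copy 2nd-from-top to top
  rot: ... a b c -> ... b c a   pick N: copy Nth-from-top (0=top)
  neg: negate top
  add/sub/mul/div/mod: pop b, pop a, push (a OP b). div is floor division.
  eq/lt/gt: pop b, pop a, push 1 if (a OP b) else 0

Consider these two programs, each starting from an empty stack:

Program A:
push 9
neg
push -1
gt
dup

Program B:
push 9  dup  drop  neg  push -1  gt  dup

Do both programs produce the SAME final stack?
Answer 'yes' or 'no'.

Program A trace:
  After 'push 9': [9]
  After 'neg': [-9]
  After 'push -1': [-9, -1]
  After 'gt': [0]
  After 'dup': [0, 0]
Program A final stack: [0, 0]

Program B trace:
  After 'push 9': [9]
  After 'dup': [9, 9]
  After 'drop': [9]
  After 'neg': [-9]
  After 'push -1': [-9, -1]
  After 'gt': [0]
  After 'dup': [0, 0]
Program B final stack: [0, 0]
Same: yes

Answer: yes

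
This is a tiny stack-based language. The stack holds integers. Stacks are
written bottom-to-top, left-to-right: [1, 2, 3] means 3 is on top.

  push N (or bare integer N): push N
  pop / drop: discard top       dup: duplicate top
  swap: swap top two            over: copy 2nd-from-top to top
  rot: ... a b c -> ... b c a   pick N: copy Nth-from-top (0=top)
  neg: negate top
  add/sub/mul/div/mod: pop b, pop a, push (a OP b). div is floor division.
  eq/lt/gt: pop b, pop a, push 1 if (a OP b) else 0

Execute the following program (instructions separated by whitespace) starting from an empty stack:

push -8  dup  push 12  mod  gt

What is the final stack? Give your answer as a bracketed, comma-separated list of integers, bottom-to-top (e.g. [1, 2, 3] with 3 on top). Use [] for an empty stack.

After 'push -8': [-8]
After 'dup': [-8, -8]
After 'push 12': [-8, -8, 12]
After 'mod': [-8, 4]
After 'gt': [0]

Answer: [0]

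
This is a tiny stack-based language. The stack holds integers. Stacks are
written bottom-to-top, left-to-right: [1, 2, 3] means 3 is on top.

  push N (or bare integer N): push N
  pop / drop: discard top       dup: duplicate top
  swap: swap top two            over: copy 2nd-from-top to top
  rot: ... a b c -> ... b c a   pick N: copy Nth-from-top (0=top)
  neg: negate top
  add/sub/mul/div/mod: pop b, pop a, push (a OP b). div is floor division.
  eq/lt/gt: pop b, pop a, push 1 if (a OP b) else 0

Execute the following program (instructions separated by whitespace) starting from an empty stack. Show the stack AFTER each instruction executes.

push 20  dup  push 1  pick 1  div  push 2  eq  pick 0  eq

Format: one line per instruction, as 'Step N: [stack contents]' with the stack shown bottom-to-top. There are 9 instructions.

Step 1: [20]
Step 2: [20, 20]
Step 3: [20, 20, 1]
Step 4: [20, 20, 1, 20]
Step 5: [20, 20, 0]
Step 6: [20, 20, 0, 2]
Step 7: [20, 20, 0]
Step 8: [20, 20, 0, 0]
Step 9: [20, 20, 1]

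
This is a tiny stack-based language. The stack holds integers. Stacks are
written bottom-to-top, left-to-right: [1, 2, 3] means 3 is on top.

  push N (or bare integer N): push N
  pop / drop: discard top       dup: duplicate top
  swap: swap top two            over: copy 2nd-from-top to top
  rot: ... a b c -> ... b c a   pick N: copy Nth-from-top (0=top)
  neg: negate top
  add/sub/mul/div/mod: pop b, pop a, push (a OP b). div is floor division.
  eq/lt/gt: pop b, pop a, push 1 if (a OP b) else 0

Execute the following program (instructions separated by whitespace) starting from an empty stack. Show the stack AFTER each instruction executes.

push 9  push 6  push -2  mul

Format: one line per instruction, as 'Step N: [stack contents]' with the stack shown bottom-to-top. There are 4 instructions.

Step 1: [9]
Step 2: [9, 6]
Step 3: [9, 6, -2]
Step 4: [9, -12]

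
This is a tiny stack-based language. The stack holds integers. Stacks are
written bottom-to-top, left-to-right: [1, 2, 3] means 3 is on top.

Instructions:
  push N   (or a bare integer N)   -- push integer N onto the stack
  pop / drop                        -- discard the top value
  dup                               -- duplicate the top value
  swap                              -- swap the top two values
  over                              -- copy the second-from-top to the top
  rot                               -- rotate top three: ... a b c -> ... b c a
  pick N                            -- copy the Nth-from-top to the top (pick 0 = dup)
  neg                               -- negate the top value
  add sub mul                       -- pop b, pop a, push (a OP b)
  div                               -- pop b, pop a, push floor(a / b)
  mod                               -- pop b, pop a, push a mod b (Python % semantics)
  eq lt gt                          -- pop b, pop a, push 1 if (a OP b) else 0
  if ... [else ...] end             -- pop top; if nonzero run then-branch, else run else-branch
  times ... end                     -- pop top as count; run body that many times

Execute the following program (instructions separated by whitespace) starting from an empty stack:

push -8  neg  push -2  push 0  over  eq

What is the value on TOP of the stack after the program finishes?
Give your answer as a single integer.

Answer: 0

Derivation:
After 'push -8': [-8]
After 'neg': [8]
After 'push -2': [8, -2]
After 'push 0': [8, -2, 0]
After 'over': [8, -2, 0, -2]
After 'eq': [8, -2, 0]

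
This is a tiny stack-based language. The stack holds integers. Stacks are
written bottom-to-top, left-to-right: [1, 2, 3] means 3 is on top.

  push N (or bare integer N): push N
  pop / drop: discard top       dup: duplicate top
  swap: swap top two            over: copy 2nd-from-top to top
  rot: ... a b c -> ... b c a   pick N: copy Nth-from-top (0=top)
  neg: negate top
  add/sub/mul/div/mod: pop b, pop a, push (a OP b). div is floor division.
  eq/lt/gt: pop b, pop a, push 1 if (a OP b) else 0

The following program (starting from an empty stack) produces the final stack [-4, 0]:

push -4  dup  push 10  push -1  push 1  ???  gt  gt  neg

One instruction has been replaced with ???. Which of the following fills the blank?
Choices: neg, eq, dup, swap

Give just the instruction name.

Stack before ???: [-4, -4, 10, -1, 1]
Stack after ???:  [-4, -4, 10, 0]
Checking each choice:
  neg: produces [-4, -4, -1]
  eq: MATCH
  dup: produces [-4, -4, 10, 0]
  swap: produces [-4, -4, -1]


Answer: eq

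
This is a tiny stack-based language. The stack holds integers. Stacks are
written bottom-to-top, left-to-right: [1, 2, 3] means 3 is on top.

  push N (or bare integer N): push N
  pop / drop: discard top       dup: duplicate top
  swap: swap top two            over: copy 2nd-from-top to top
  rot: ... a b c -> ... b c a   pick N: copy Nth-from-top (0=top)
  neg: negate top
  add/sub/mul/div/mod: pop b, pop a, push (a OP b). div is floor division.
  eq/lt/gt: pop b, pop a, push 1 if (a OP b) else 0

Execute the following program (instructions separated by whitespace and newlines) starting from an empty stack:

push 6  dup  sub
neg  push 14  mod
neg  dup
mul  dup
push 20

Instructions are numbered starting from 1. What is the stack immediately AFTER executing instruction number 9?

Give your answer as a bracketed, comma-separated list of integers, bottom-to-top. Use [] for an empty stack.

Step 1 ('push 6'): [6]
Step 2 ('dup'): [6, 6]
Step 3 ('sub'): [0]
Step 4 ('neg'): [0]
Step 5 ('push 14'): [0, 14]
Step 6 ('mod'): [0]
Step 7 ('neg'): [0]
Step 8 ('dup'): [0, 0]
Step 9 ('mul'): [0]

Answer: [0]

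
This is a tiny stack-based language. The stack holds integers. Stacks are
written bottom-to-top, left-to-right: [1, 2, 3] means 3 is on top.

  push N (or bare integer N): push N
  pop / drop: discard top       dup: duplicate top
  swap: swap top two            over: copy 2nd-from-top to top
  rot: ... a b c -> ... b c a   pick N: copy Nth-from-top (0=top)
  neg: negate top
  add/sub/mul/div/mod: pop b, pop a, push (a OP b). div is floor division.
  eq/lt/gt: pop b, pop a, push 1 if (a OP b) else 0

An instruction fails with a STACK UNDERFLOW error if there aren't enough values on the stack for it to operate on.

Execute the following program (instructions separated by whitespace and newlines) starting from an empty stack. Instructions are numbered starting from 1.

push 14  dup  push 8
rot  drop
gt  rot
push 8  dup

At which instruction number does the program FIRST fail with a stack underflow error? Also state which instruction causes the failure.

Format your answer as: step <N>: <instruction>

Step 1 ('push 14'): stack = [14], depth = 1
Step 2 ('dup'): stack = [14, 14], depth = 2
Step 3 ('push 8'): stack = [14, 14, 8], depth = 3
Step 4 ('rot'): stack = [14, 8, 14], depth = 3
Step 5 ('drop'): stack = [14, 8], depth = 2
Step 6 ('gt'): stack = [1], depth = 1
Step 7 ('rot'): needs 3 value(s) but depth is 1 — STACK UNDERFLOW

Answer: step 7: rot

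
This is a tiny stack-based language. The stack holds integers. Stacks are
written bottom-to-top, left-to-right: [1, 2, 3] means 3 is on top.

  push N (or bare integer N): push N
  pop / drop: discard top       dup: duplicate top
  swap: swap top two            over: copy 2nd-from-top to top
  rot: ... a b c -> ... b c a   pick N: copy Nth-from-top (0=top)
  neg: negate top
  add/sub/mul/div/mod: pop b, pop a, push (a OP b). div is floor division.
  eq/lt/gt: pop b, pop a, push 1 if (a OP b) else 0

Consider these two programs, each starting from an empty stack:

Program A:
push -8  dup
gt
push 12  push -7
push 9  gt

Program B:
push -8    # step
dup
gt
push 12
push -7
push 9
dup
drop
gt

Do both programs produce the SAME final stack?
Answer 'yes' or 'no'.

Program A trace:
  After 'push -8': [-8]
  After 'dup': [-8, -8]
  After 'gt': [0]
  After 'push 12': [0, 12]
  After 'push -7': [0, 12, -7]
  After 'push 9': [0, 12, -7, 9]
  After 'gt': [0, 12, 0]
Program A final stack: [0, 12, 0]

Program B trace:
  After 'push -8': [-8]
  After 'dup': [-8, -8]
  After 'gt': [0]
  After 'push 12': [0, 12]
  After 'push -7': [0, 12, -7]
  After 'push 9': [0, 12, -7, 9]
  After 'dup': [0, 12, -7, 9, 9]
  After 'drop': [0, 12, -7, 9]
  After 'gt': [0, 12, 0]
Program B final stack: [0, 12, 0]
Same: yes

Answer: yes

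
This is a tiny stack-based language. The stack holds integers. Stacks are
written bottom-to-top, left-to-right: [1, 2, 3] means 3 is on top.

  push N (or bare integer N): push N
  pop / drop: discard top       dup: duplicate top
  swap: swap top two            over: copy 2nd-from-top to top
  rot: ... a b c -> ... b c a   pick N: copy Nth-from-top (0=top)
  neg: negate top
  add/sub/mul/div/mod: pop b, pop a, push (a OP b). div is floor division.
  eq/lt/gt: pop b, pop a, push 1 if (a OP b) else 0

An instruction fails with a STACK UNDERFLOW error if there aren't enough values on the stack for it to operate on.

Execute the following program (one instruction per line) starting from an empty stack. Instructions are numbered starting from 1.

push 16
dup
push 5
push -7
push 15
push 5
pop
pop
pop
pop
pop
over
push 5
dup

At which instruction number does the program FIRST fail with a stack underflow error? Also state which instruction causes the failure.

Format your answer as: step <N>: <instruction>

Answer: step 12: over

Derivation:
Step 1 ('push 16'): stack = [16], depth = 1
Step 2 ('dup'): stack = [16, 16], depth = 2
Step 3 ('push 5'): stack = [16, 16, 5], depth = 3
Step 4 ('push -7'): stack = [16, 16, 5, -7], depth = 4
Step 5 ('push 15'): stack = [16, 16, 5, -7, 15], depth = 5
Step 6 ('push 5'): stack = [16, 16, 5, -7, 15, 5], depth = 6
Step 7 ('pop'): stack = [16, 16, 5, -7, 15], depth = 5
Step 8 ('pop'): stack = [16, 16, 5, -7], depth = 4
Step 9 ('pop'): stack = [16, 16, 5], depth = 3
Step 10 ('pop'): stack = [16, 16], depth = 2
Step 11 ('pop'): stack = [16], depth = 1
Step 12 ('over'): needs 2 value(s) but depth is 1 — STACK UNDERFLOW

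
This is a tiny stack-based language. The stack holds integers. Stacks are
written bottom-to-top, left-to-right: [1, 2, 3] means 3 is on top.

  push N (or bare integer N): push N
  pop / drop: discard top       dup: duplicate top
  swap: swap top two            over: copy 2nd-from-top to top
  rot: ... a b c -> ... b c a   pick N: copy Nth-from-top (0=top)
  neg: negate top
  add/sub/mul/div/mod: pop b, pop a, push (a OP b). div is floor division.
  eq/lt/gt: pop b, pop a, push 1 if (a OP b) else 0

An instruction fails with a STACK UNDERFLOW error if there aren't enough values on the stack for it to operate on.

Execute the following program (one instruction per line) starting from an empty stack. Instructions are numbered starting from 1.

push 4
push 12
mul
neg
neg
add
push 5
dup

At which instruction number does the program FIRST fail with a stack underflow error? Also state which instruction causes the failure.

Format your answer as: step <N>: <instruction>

Step 1 ('push 4'): stack = [4], depth = 1
Step 2 ('push 12'): stack = [4, 12], depth = 2
Step 3 ('mul'): stack = [48], depth = 1
Step 4 ('neg'): stack = [-48], depth = 1
Step 5 ('neg'): stack = [48], depth = 1
Step 6 ('add'): needs 2 value(s) but depth is 1 — STACK UNDERFLOW

Answer: step 6: add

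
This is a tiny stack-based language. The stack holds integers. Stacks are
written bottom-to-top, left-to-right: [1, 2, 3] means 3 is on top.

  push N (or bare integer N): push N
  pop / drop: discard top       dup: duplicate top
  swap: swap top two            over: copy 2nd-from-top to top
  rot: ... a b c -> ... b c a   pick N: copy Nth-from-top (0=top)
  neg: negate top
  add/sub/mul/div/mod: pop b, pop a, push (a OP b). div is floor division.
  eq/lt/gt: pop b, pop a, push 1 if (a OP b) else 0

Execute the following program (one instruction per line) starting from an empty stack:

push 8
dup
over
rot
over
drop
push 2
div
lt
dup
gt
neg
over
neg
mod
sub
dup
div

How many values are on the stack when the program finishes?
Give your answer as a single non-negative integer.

After 'push 8': stack = [8] (depth 1)
After 'dup': stack = [8, 8] (depth 2)
After 'over': stack = [8, 8, 8] (depth 3)
After 'rot': stack = [8, 8, 8] (depth 3)
After 'over': stack = [8, 8, 8, 8] (depth 4)
After 'drop': stack = [8, 8, 8] (depth 3)
After 'push 2': stack = [8, 8, 8, 2] (depth 4)
After 'div': stack = [8, 8, 4] (depth 3)
After 'lt': stack = [8, 0] (depth 2)
After 'dup': stack = [8, 0, 0] (depth 3)
After 'gt': stack = [8, 0] (depth 2)
After 'neg': stack = [8, 0] (depth 2)
After 'over': stack = [8, 0, 8] (depth 3)
After 'neg': stack = [8, 0, -8] (depth 3)
After 'mod': stack = [8, 0] (depth 2)
After 'sub': stack = [8] (depth 1)
After 'dup': stack = [8, 8] (depth 2)
After 'div': stack = [1] (depth 1)

Answer: 1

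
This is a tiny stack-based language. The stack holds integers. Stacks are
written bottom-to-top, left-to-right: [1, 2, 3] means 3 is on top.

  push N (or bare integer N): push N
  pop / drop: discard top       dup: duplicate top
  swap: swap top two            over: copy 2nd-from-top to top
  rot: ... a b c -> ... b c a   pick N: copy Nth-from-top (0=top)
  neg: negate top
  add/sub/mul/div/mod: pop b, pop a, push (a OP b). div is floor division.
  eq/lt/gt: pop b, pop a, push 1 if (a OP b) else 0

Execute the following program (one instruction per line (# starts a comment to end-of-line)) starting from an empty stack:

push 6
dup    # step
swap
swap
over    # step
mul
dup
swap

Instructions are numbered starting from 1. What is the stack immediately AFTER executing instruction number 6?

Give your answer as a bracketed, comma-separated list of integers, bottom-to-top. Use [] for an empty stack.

Step 1 ('push 6'): [6]
Step 2 ('dup'): [6, 6]
Step 3 ('swap'): [6, 6]
Step 4 ('swap'): [6, 6]
Step 5 ('over'): [6, 6, 6]
Step 6 ('mul'): [6, 36]

Answer: [6, 36]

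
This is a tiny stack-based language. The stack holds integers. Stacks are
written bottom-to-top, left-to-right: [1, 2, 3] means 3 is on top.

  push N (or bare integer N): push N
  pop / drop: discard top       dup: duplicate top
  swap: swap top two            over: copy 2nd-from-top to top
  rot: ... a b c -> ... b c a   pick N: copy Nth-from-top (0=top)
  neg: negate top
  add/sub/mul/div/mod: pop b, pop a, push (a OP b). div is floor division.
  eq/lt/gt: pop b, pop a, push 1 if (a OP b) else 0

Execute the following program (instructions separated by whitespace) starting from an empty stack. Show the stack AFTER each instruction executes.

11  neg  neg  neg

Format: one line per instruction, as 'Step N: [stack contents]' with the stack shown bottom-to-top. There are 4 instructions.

Step 1: [11]
Step 2: [-11]
Step 3: [11]
Step 4: [-11]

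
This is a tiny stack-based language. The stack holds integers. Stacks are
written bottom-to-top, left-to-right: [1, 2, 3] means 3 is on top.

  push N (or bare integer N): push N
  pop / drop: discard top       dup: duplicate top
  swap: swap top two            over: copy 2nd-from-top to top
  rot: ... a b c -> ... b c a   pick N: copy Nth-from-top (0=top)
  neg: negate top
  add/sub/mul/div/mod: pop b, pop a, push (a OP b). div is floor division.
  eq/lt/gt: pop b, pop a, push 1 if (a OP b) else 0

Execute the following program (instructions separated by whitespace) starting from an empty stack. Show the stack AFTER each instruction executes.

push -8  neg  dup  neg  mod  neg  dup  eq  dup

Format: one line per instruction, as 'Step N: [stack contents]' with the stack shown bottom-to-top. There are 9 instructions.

Step 1: [-8]
Step 2: [8]
Step 3: [8, 8]
Step 4: [8, -8]
Step 5: [0]
Step 6: [0]
Step 7: [0, 0]
Step 8: [1]
Step 9: [1, 1]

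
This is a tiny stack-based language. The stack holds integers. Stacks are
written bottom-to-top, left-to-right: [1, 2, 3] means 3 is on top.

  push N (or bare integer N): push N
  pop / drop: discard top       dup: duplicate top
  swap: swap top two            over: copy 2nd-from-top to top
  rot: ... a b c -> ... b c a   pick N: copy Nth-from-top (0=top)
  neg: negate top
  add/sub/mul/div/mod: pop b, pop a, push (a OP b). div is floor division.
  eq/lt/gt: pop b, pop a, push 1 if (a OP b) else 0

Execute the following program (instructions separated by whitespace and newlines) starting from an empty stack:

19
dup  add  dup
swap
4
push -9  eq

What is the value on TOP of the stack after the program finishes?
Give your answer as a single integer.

After 'push 19': [19]
After 'dup': [19, 19]
After 'add': [38]
After 'dup': [38, 38]
After 'swap': [38, 38]
After 'push 4': [38, 38, 4]
After 'push -9': [38, 38, 4, -9]
After 'eq': [38, 38, 0]

Answer: 0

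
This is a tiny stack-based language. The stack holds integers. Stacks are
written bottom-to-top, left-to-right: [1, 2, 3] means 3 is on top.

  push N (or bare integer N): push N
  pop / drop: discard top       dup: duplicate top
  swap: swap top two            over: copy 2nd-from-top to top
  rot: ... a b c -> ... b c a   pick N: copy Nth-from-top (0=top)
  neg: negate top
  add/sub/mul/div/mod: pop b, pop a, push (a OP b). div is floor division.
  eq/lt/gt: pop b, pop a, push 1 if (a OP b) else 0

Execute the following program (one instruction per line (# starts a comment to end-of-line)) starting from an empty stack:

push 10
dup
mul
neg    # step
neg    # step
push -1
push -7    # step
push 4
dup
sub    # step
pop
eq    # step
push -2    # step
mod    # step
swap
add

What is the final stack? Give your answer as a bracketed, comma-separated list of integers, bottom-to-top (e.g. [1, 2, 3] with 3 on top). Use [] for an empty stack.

Answer: [100]

Derivation:
After 'push 10': [10]
After 'dup': [10, 10]
After 'mul': [100]
After 'neg': [-100]
After 'neg': [100]
After 'push -1': [100, -1]
After 'push -7': [100, -1, -7]
After 'push 4': [100, -1, -7, 4]
After 'dup': [100, -1, -7, 4, 4]
After 'sub': [100, -1, -7, 0]
After 'pop': [100, -1, -7]
After 'eq': [100, 0]
After 'push -2': [100, 0, -2]
After 'mod': [100, 0]
After 'swap': [0, 100]
After 'add': [100]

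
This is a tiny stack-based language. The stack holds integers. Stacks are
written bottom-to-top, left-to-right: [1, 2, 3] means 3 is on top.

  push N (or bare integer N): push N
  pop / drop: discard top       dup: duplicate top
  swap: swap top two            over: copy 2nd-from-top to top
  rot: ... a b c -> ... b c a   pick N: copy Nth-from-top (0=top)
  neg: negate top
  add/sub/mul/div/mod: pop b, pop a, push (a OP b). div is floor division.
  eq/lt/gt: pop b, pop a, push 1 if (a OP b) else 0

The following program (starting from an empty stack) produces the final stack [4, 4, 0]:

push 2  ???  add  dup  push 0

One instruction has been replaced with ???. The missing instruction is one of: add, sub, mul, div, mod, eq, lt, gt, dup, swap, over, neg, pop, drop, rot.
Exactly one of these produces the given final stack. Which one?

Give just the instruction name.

Stack before ???: [2]
Stack after ???:  [2, 2]
The instruction that transforms [2] -> [2, 2] is: dup

Answer: dup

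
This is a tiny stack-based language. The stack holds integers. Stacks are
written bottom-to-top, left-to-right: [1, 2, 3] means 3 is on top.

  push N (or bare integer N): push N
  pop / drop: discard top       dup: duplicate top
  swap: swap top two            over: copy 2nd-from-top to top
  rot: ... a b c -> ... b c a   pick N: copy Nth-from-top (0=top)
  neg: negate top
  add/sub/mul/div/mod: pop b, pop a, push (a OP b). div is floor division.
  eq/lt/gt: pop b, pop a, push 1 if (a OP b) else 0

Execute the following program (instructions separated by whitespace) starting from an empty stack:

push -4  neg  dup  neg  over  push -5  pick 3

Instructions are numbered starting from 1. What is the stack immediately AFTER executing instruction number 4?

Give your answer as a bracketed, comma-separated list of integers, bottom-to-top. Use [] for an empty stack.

Answer: [4, -4]

Derivation:
Step 1 ('push -4'): [-4]
Step 2 ('neg'): [4]
Step 3 ('dup'): [4, 4]
Step 4 ('neg'): [4, -4]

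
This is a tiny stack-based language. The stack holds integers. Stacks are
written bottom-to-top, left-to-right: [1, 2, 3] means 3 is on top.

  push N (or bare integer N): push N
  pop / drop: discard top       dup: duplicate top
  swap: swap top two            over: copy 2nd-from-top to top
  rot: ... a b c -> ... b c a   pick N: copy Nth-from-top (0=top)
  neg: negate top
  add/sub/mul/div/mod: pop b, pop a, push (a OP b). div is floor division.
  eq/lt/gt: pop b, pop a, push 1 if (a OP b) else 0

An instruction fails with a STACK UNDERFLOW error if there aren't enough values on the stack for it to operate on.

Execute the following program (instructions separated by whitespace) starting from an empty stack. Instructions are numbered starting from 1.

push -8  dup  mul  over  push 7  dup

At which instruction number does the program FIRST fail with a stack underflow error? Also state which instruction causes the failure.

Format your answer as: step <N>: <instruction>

Step 1 ('push -8'): stack = [-8], depth = 1
Step 2 ('dup'): stack = [-8, -8], depth = 2
Step 3 ('mul'): stack = [64], depth = 1
Step 4 ('over'): needs 2 value(s) but depth is 1 — STACK UNDERFLOW

Answer: step 4: over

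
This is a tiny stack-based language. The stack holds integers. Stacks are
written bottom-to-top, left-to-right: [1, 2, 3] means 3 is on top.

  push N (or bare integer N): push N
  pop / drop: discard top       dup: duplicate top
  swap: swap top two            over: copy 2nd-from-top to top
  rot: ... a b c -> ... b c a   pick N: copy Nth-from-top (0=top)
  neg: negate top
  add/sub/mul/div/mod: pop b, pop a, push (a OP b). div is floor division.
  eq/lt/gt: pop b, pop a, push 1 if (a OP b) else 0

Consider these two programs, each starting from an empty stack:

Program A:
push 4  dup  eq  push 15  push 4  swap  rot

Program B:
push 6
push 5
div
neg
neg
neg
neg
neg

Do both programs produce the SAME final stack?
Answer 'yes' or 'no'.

Answer: no

Derivation:
Program A trace:
  After 'push 4': [4]
  After 'dup': [4, 4]
  After 'eq': [1]
  After 'push 15': [1, 15]
  After 'push 4': [1, 15, 4]
  After 'swap': [1, 4, 15]
  After 'rot': [4, 15, 1]
Program A final stack: [4, 15, 1]

Program B trace:
  After 'push 6': [6]
  After 'push 5': [6, 5]
  After 'div': [1]
  After 'neg': [-1]
  After 'neg': [1]
  After 'neg': [-1]
  After 'neg': [1]
  After 'neg': [-1]
Program B final stack: [-1]
Same: no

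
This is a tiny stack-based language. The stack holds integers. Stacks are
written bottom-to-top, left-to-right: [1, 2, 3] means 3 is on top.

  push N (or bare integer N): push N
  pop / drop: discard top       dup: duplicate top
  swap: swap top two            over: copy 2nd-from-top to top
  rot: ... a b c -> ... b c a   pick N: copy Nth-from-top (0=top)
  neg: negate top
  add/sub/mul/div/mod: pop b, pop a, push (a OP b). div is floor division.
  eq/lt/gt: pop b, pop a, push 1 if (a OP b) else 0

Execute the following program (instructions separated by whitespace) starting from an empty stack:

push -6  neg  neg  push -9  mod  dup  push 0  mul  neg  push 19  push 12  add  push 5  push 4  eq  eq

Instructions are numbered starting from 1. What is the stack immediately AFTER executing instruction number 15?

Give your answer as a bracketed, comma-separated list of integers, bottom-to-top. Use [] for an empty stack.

Step 1 ('push -6'): [-6]
Step 2 ('neg'): [6]
Step 3 ('neg'): [-6]
Step 4 ('push -9'): [-6, -9]
Step 5 ('mod'): [-6]
Step 6 ('dup'): [-6, -6]
Step 7 ('push 0'): [-6, -6, 0]
Step 8 ('mul'): [-6, 0]
Step 9 ('neg'): [-6, 0]
Step 10 ('push 19'): [-6, 0, 19]
Step 11 ('push 12'): [-6, 0, 19, 12]
Step 12 ('add'): [-6, 0, 31]
Step 13 ('push 5'): [-6, 0, 31, 5]
Step 14 ('push 4'): [-6, 0, 31, 5, 4]
Step 15 ('eq'): [-6, 0, 31, 0]

Answer: [-6, 0, 31, 0]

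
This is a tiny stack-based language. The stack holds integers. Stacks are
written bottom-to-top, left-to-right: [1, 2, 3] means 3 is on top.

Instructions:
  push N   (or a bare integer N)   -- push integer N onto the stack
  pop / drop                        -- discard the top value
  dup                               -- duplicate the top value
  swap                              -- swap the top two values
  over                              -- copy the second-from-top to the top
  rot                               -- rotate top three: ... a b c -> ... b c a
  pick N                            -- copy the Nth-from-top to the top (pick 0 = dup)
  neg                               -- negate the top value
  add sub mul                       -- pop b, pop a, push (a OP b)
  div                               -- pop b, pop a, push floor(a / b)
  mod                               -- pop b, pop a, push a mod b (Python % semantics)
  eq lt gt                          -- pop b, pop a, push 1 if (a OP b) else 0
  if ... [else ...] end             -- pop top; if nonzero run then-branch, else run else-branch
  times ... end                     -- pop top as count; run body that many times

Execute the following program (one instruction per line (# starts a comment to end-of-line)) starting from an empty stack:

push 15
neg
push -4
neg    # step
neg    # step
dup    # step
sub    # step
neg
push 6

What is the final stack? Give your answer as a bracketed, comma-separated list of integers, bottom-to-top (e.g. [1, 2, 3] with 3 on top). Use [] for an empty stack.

After 'push 15': [15]
After 'neg': [-15]
After 'push -4': [-15, -4]
After 'neg': [-15, 4]
After 'neg': [-15, -4]
After 'dup': [-15, -4, -4]
After 'sub': [-15, 0]
After 'neg': [-15, 0]
After 'push 6': [-15, 0, 6]

Answer: [-15, 0, 6]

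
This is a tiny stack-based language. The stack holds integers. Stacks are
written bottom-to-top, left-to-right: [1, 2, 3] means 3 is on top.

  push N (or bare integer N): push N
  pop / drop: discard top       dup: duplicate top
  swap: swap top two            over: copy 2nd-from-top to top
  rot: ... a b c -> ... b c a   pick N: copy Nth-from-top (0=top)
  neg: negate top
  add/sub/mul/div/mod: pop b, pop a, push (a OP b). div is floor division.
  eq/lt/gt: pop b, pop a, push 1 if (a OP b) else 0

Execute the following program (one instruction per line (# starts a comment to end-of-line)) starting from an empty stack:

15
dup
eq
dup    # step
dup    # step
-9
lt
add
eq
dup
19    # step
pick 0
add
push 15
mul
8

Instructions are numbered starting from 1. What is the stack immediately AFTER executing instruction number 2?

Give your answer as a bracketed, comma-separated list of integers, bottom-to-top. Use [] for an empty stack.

Answer: [15, 15]

Derivation:
Step 1 ('15'): [15]
Step 2 ('dup'): [15, 15]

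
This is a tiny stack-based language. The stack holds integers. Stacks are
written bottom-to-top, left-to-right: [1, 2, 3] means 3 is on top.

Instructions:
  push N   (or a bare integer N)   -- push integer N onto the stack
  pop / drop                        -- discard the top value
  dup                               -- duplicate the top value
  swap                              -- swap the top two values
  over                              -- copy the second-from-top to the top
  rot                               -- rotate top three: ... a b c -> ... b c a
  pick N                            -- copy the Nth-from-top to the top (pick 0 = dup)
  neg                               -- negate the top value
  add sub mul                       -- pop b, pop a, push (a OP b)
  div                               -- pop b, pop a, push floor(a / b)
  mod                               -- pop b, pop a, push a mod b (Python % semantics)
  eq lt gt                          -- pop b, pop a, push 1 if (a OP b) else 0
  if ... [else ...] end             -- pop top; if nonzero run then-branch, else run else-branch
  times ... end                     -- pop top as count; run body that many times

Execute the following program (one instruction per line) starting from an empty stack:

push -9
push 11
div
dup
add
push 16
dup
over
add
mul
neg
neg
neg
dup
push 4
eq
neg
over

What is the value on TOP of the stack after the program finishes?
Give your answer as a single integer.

After 'push -9': [-9]
After 'push 11': [-9, 11]
After 'div': [-1]
After 'dup': [-1, -1]
After 'add': [-2]
After 'push 16': [-2, 16]
After 'dup': [-2, 16, 16]
After 'over': [-2, 16, 16, 16]
After 'add': [-2, 16, 32]
After 'mul': [-2, 512]
After 'neg': [-2, -512]
After 'neg': [-2, 512]
After 'neg': [-2, -512]
After 'dup': [-2, -512, -512]
After 'push 4': [-2, -512, -512, 4]
After 'eq': [-2, -512, 0]
After 'neg': [-2, -512, 0]
After 'over': [-2, -512, 0, -512]

Answer: -512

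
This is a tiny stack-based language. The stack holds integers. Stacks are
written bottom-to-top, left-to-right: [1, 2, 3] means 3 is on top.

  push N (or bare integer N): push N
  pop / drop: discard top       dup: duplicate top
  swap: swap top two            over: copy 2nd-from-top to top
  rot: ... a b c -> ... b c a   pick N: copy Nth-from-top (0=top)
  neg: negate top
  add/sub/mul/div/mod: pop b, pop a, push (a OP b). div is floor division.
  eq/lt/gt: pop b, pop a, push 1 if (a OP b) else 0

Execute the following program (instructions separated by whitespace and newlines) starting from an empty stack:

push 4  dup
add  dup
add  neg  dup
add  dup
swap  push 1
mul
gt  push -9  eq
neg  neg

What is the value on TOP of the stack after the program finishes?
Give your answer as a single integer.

Answer: 0

Derivation:
After 'push 4': [4]
After 'dup': [4, 4]
After 'add': [8]
After 'dup': [8, 8]
After 'add': [16]
After 'neg': [-16]
After 'dup': [-16, -16]
After 'add': [-32]
After 'dup': [-32, -32]
After 'swap': [-32, -32]
After 'push 1': [-32, -32, 1]
After 'mul': [-32, -32]
After 'gt': [0]
After 'push -9': [0, -9]
After 'eq': [0]
After 'neg': [0]
After 'neg': [0]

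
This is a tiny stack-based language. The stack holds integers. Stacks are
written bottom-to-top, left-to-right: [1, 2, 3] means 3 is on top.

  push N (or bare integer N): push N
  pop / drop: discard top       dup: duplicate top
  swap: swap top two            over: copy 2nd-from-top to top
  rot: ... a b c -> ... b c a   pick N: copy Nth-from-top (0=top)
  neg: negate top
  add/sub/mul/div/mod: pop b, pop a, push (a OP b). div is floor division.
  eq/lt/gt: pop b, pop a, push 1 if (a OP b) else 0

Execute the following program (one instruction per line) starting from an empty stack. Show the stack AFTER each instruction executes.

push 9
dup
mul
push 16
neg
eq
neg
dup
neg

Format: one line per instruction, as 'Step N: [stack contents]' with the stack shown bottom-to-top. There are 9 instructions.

Step 1: [9]
Step 2: [9, 9]
Step 3: [81]
Step 4: [81, 16]
Step 5: [81, -16]
Step 6: [0]
Step 7: [0]
Step 8: [0, 0]
Step 9: [0, 0]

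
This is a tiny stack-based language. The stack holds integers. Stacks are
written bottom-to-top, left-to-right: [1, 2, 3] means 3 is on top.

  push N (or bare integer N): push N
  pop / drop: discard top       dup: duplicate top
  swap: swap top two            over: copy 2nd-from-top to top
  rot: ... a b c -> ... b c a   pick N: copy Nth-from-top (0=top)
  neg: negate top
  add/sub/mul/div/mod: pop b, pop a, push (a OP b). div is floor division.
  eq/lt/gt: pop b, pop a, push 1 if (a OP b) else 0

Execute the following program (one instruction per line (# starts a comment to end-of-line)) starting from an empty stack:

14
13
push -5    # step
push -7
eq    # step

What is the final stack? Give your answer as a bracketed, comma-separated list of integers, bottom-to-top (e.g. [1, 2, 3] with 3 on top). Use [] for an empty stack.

After 'push 14': [14]
After 'push 13': [14, 13]
After 'push -5': [14, 13, -5]
After 'push -7': [14, 13, -5, -7]
After 'eq': [14, 13, 0]

Answer: [14, 13, 0]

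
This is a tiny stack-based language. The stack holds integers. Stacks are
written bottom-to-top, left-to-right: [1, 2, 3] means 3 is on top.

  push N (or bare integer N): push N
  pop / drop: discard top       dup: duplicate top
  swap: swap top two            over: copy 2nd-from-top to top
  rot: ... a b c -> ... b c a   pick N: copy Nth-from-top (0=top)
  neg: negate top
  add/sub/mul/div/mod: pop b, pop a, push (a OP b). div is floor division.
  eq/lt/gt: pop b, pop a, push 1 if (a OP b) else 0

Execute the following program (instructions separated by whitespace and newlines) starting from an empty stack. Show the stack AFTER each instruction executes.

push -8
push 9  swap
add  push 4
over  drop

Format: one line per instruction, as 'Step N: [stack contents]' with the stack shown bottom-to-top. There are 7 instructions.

Step 1: [-8]
Step 2: [-8, 9]
Step 3: [9, -8]
Step 4: [1]
Step 5: [1, 4]
Step 6: [1, 4, 1]
Step 7: [1, 4]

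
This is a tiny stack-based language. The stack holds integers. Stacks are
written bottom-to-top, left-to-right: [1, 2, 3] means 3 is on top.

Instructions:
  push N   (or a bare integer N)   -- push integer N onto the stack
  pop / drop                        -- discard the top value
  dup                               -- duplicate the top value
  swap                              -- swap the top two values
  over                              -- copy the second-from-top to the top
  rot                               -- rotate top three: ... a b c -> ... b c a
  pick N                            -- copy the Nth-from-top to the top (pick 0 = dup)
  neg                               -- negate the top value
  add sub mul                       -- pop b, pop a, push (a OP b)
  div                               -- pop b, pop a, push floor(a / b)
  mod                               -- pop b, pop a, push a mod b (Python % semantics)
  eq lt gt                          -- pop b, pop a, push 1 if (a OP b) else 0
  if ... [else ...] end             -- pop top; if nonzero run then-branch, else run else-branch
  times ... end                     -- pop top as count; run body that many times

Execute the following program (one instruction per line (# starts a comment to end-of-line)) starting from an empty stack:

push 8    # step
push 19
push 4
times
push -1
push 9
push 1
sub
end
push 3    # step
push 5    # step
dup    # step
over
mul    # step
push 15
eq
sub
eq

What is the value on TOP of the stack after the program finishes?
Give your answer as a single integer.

Answer: 0

Derivation:
After 'push 8': [8]
After 'push 19': [8, 19]
After 'push 4': [8, 19, 4]
After 'times': [8, 19]
After 'push -1': [8, 19, -1]
After 'push 9': [8, 19, -1, 9]
After 'push 1': [8, 19, -1, 9, 1]
After 'sub': [8, 19, -1, 8]
After 'push -1': [8, 19, -1, 8, -1]
After 'push 9': [8, 19, -1, 8, -1, 9]
  ...
After 'sub': [8, 19, -1, 8, -1, 8, -1, 8, -1, 8]
After 'push 3': [8, 19, -1, 8, -1, 8, -1, 8, -1, 8, 3]
After 'push 5': [8, 19, -1, 8, -1, 8, -1, 8, -1, 8, 3, 5]
After 'dup': [8, 19, -1, 8, -1, 8, -1, 8, -1, 8, 3, 5, 5]
After 'over': [8, 19, -1, 8, -1, 8, -1, 8, -1, 8, 3, 5, 5, 5]
After 'mul': [8, 19, -1, 8, -1, 8, -1, 8, -1, 8, 3, 5, 25]
After 'push 15': [8, 19, -1, 8, -1, 8, -1, 8, -1, 8, 3, 5, 25, 15]
After 'eq': [8, 19, -1, 8, -1, 8, -1, 8, -1, 8, 3, 5, 0]
After 'sub': [8, 19, -1, 8, -1, 8, -1, 8, -1, 8, 3, 5]
After 'eq': [8, 19, -1, 8, -1, 8, -1, 8, -1, 8, 0]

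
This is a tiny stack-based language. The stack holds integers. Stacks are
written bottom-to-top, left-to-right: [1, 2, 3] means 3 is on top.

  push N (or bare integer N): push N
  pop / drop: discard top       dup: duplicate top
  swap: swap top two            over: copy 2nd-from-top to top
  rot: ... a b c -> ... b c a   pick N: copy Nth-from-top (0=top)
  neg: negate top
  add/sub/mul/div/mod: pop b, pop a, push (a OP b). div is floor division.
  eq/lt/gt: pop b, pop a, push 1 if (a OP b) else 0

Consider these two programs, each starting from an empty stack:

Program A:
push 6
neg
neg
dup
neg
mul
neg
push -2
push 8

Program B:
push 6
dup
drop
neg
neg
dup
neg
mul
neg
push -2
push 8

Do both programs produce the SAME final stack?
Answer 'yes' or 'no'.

Program A trace:
  After 'push 6': [6]
  After 'neg': [-6]
  After 'neg': [6]
  After 'dup': [6, 6]
  After 'neg': [6, -6]
  After 'mul': [-36]
  After 'neg': [36]
  After 'push -2': [36, -2]
  After 'push 8': [36, -2, 8]
Program A final stack: [36, -2, 8]

Program B trace:
  After 'push 6': [6]
  After 'dup': [6, 6]
  After 'drop': [6]
  After 'neg': [-6]
  After 'neg': [6]
  After 'dup': [6, 6]
  After 'neg': [6, -6]
  After 'mul': [-36]
  After 'neg': [36]
  After 'push -2': [36, -2]
  After 'push 8': [36, -2, 8]
Program B final stack: [36, -2, 8]
Same: yes

Answer: yes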